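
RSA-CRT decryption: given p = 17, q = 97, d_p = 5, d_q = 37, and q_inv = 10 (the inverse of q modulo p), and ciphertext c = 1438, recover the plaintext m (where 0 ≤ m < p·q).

m₁ = c^(d_p) mod p: c ≡ 10 (mod 17), and 10^5 mod 17 = 6.
m₂ = c^(d_q) mod q: c ≡ 80 (mod 97), and 80^37 mod 97 = 23.
h = q_inv·(m₁ − m₂) mod p = 10·(6 − 23) mod 17 = 0.
m = m₂ + h·q = 23 + 0·97 = 23.

23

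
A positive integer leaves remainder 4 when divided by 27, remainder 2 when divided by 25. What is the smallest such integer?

652

From m ≡ 4 (mod 27) write m = 4 + 27t. Substituting into m ≡ 2 (mod 25) gives 27t ≡ 23 (mod 25), and since 2⁻¹ ≡ 13 (mod 25), t ≡ 24. Hence m ≡ 4 + 27·24 = 652 (mod 675).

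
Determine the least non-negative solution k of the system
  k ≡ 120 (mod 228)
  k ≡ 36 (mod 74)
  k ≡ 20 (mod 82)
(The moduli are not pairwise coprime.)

224700

gcd(228, 74) = 2 and 2 | (36 − 120), so the pair is consistent; merging gives k ≡ 5364 (mod 8436), where 8436 = lcm(228, 74).
gcd(8436, 82) = 2 and 2 | (20 − 5364), so the pair is consistent; merging gives k ≡ 224700 (mod 345876), where 345876 = lcm(8436, 82).
The solution is unique modulo lcm(228, 74, 82) = 345876.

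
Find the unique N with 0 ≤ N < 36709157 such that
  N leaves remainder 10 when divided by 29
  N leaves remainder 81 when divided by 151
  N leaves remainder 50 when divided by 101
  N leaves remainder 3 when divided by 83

18920683

Combine the congruences pairwise.
From N ≡ 10 (mod 29) write N = 10 + 29t. Substituting into N ≡ 81 (mod 151) gives 29t ≡ 71 (mod 151), and since 29⁻¹ ≡ 125 (mod 151), t ≡ 117. Hence N ≡ 10 + 29·117 = 3403 (mod 4379).
From N ≡ 3403 (mod 4379) write N = 3403 + 4379t. Substituting into N ≡ 50 (mod 101) gives 4379t ≡ 81 (mod 101), and since 36⁻¹ ≡ 87 (mod 101), t ≡ 78. Hence N ≡ 3403 + 4379·78 = 344965 (mod 442279).
From N ≡ 344965 (mod 442279) write N = 344965 + 442279t. Substituting into N ≡ 3 (mod 83) gives 442279t ≡ 69 (mod 83), and since 55⁻¹ ≡ 80 (mod 83), t ≡ 42. Hence N ≡ 344965 + 442279·42 = 18920683 (mod 36709157).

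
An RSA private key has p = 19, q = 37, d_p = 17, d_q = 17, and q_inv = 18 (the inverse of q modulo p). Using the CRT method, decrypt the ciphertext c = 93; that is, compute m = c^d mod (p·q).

m₁ = c^(d_p) mod p: c ≡ 17 (mod 19), and 17^17 mod 19 = 9.
m₂ = c^(d_q) mod q: c ≡ 19 (mod 37), and 19^17 mod 37 = 35.
h = q_inv·(m₁ − m₂) mod p = 18·(9 − 35) mod 19 = 7.
m = m₂ + h·q = 35 + 7·37 = 294.

294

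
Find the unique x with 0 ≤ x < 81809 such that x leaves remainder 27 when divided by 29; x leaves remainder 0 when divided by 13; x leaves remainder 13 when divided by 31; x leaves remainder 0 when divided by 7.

The moduli are pairwise coprime; N = 29·13·31·7 = 81809.
N/29 = 2821; 2821 ≡ 8 (mod 29); 8·11 ≡ 1, so inverse 11.
N/13 = 6293; 6293 ≡ 1 (mod 13), inverse 1.
N/31 = 2639; 2639 ≡ 4 (mod 31); 4·8 ≡ 1, so inverse 8.
N/7 = 11687; 11687 ≡ 4 (mod 7); 4·2 ≡ 1, so inverse 2.
x ≡ 27·2821·11 + 0·6293·1 + 13·2639·8 + 0·11687·2 = 1112293.
1112293 mod 81809 = 48776.

48776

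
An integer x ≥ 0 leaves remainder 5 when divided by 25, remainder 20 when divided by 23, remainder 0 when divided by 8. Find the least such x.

480

The moduli are pairwise coprime; N = 25·23·8 = 4600.
N/25 = 184; 184 ≡ 9 (mod 25); 9·14 ≡ 1, so inverse 14.
N/23 = 200; 200 ≡ 16 (mod 23); 16·13 ≡ 1, so inverse 13.
N/8 = 575; 575 ≡ 7 (mod 8); 7·7 ≡ 1, so inverse 7.
x ≡ 5·184·14 + 20·200·13 + 0·575·7 = 64880.
64880 mod 4600 = 480.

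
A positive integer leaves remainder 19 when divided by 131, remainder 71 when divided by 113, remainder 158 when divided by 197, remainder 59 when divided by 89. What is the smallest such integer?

The moduli are pairwise coprime; N = 131·113·197·89 = 259540999.
N/131 = 1981229; 1981229 ≡ 116 (mod 131); 116·96 ≡ 1, so inverse 96.
N/113 = 2296823; 2296823 ≡ 98 (mod 113); 98·15 ≡ 1, so inverse 15.
N/197 = 1317467; 1317467 ≡ 128 (mod 197); 128·177 ≡ 1, so inverse 177.
N/89 = 2916191; 2916191 ≡ 17 (mod 89); 17·21 ≡ 1, so inverse 21.
x ≡ 19·1981229·96 + 71·2296823·15 + 158·1317467·177 + 59·2916191·21 = 46517320962.
46517320962 mod 259540999 = 59482141.

59482141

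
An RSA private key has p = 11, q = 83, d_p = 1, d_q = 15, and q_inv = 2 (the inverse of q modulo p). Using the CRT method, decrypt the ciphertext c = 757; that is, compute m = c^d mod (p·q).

526

m₁ = c^(d_p) mod p: c ≡ 9 (mod 11), and 9^1 mod 11 = 9.
m₂ = c^(d_q) mod q: c ≡ 10 (mod 83), and 10^15 mod 83 = 28.
h = q_inv·(m₁ − m₂) mod p = 2·(9 − 28) mod 11 = 6.
m = m₂ + h·q = 28 + 6·83 = 526.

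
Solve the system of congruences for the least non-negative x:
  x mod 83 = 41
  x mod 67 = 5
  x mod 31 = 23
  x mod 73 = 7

The moduli are pairwise coprime; N = 83·67·31·73 = 12584543.
N/83 = 151621; 151621 ≡ 63 (mod 83); 63·29 ≡ 1, so inverse 29.
N/67 = 187829; 187829 ≡ 28 (mod 67); 28·12 ≡ 1, so inverse 12.
N/31 = 405953; 405953 ≡ 8 (mod 31); 8·4 ≡ 1, so inverse 4.
N/73 = 172391; 172391 ≡ 38 (mod 73); 38·25 ≡ 1, so inverse 25.
x ≡ 41·151621·29 + 5·187829·12 + 23·405953·4 + 7·172391·25 = 259063210.
259063210 mod 12584543 = 7372350.

7372350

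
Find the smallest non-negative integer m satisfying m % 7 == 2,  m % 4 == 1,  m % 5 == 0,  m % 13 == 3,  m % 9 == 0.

The moduli are pairwise coprime; N = 7·4·5·13·9 = 16380.
N/7 = 2340; 2340 ≡ 2 (mod 7); 2·4 ≡ 1, so inverse 4.
N/4 = 4095; 4095 ≡ 3 (mod 4); 3·3 ≡ 1, so inverse 3.
N/5 = 3276; 3276 ≡ 1 (mod 5), inverse 1.
N/13 = 1260; 1260 ≡ 12 (mod 13); 12·12 ≡ 1, so inverse 12.
N/9 = 1820; 1820 ≡ 2 (mod 9); 2·5 ≡ 1, so inverse 5.
m ≡ 2·2340·4 + 1·4095·3 + 0·3276·1 + 3·1260·12 + 0·1820·5 = 76365.
76365 mod 16380 = 10845.

10845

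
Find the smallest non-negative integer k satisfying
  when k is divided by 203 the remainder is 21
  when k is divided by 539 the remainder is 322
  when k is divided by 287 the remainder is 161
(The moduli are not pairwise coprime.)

gcd(203, 539) = 7 and 7 | (322 − 21), so the pair is consistent; merging gives k ≡ 7329 (mod 15631), where 15631 = lcm(203, 539).
gcd(15631, 287) = 7 and 7 | (161 − 7329), so the pair is consistent; merging gives k ≡ 210532 (mod 640871), where 640871 = lcm(15631, 287).
The solution is unique modulo lcm(203, 539, 287) = 640871.

210532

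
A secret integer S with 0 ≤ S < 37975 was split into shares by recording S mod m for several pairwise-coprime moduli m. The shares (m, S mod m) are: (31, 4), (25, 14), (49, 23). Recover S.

The moduli are pairwise coprime; N = 31·25·49 = 37975.
N/31 = 1225; 1225 ≡ 16 (mod 31); 16·2 ≡ 1, so inverse 2.
N/25 = 1519; 1519 ≡ 19 (mod 25); 19·4 ≡ 1, so inverse 4.
N/49 = 775; 775 ≡ 40 (mod 49); 40·38 ≡ 1, so inverse 38.
S ≡ 4·1225·2 + 14·1519·4 + 23·775·38 = 772214.
772214 mod 37975 = 12714.

12714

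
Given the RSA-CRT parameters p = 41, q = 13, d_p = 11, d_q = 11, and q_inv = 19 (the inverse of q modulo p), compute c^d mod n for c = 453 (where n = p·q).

162

m₁ = c^(d_p) mod p: c ≡ 2 (mod 41), and 2^11 mod 41 = 39.
m₂ = c^(d_q) mod q: c ≡ 11 (mod 13), and 11^11 mod 13 = 6.
h = q_inv·(m₁ − m₂) mod p = 19·(39 − 6) mod 41 = 12.
m = m₂ + h·q = 6 + 12·13 = 162.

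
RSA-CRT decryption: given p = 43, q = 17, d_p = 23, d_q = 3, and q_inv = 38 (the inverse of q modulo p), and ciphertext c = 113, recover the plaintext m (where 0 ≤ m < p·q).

260

m₁ = c^(d_p) mod p: c ≡ 27 (mod 43), and 27^23 mod 43 = 2.
m₂ = c^(d_q) mod q: c ≡ 11 (mod 17), and 11^3 mod 17 = 5.
h = q_inv·(m₁ − m₂) mod p = 38·(2 − 5) mod 43 = 15.
m = m₂ + h·q = 5 + 15·17 = 260.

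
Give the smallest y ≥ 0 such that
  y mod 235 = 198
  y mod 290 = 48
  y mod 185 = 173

56598

gcd(235, 290) = 5 and 5 | (48 − 198), so the pair is consistent; merging gives y ≡ 2078 (mod 13630), where 13630 = lcm(235, 290).
gcd(13630, 185) = 5 and 5 | (173 − 2078), so the pair is consistent; merging gives y ≡ 56598 (mod 504310), where 504310 = lcm(13630, 185).
The solution is unique modulo lcm(235, 290, 185) = 504310.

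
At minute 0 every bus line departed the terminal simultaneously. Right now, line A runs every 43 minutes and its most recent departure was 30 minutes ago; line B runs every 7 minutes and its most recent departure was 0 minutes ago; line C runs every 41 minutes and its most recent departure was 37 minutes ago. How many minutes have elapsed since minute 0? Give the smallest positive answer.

9877

The moduli are pairwise coprime; N = 43·7·41 = 12341.
N/43 = 287; 287 ≡ 29 (mod 43); 29·3 ≡ 1, so inverse 3.
N/7 = 1763; 1763 ≡ 6 (mod 7); 6·6 ≡ 1, so inverse 6.
N/41 = 301; 301 ≡ 14 (mod 41); 14·3 ≡ 1, so inverse 3.
t ≡ 30·287·3 + 0·1763·6 + 37·301·3 = 59241.
59241 mod 12341 = 9877.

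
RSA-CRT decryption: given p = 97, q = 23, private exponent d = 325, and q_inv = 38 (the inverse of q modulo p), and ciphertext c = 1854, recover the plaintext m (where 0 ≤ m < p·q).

d_p = d mod (p−1) = 325 mod 96 = 37; d_q = d mod (q−1) = 17.
m₁ = c^(d_p) mod p: c ≡ 11 (mod 97), and 11^37 mod 97 = 48.
m₂ = c^(d_q) mod q: c ≡ 14 (mod 23), and 14^17 mod 23 = 20.
h = q_inv·(m₁ − m₂) mod p = 38·(48 − 20) mod 97 = 94.
m = m₂ + h·q = 20 + 94·23 = 2182.

2182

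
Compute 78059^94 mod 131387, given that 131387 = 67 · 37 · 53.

Mod 67: 78059 ≡ 4; by Fermat, exponent reduces to 94 mod 66 = 28; 4^28 ≡ 60 (mod 67).
Mod 37: 78059 ≡ 26; by Fermat, exponent reduces to 94 mod 36 = 22; 26^22 ≡ 26 (mod 37).
Mod 53: 78059 ≡ 43; by Fermat, exponent reduces to 94 mod 52 = 42; 43^42 ≡ 46 (mod 53).
Combine by CRT: x ≡ 60 (mod 67), x ≡ 26 (mod 37), x ≡ 46 (mod 53) ⇒ x ≡ 14197 (mod 131387).

14197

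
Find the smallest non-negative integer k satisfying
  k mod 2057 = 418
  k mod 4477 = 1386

Combine the congruences pairwise.
gcd(2057, 4477) = 121 and 121 | (1386 − 418), so the pair is consistent; merging gives k ≡ 14817 (mod 76109), where 76109 = lcm(2057, 4477).
The solution is unique modulo lcm(2057, 4477) = 76109.

14817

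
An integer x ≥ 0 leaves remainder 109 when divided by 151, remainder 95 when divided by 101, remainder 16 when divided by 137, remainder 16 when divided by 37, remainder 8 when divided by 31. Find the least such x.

The moduli are pairwise coprime; N = 151·101·137·37·31 = 2396526889.
N/151 = 15871039; 15871039 ≡ 33 (mod 151); 33·119 ≡ 1, so inverse 119.
N/101 = 23727989; 23727989 ≡ 59 (mod 101); 59·12 ≡ 1, so inverse 12.
N/137 = 17492897; 17492897 ≡ 52 (mod 137); 52·29 ≡ 1, so inverse 29.
N/37 = 64770997; 64770997 ≡ 18 (mod 37); 18·35 ≡ 1, so inverse 35.
N/31 = 77307319; 77307319 ≡ 15 (mod 31); 15·29 ≡ 1, so inverse 29.
x ≡ 109·15871039·119 + 95·23727989·12 + 16·17492897·29 + 16·64770997·35 + 8·77307319·29 = 295236914865.
295236914865 mod 2396526889 = 464107518.

464107518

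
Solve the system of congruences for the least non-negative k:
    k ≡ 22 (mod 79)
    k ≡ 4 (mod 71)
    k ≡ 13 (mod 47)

The moduli are pairwise coprime; N = 79·71·47 = 263623.
N/79 = 3337; 3337 ≡ 19 (mod 79); 19·25 ≡ 1, so inverse 25.
N/71 = 3713; 3713 ≡ 21 (mod 71); 21·44 ≡ 1, so inverse 44.
N/47 = 5609; 5609 ≡ 16 (mod 47); 16·3 ≡ 1, so inverse 3.
k ≡ 22·3337·25 + 4·3713·44 + 13·5609·3 = 2707589.
2707589 mod 263623 = 71359.

71359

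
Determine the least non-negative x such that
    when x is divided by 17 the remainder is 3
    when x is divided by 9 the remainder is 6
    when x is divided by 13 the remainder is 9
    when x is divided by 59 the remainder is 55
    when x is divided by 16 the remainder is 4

1626036

From x ≡ 3 (mod 17) write x = 3 + 17t. Substituting into x ≡ 6 (mod 9) gives 17t ≡ 3 (mod 9), and since 8⁻¹ ≡ 8 (mod 9), t ≡ 6. Hence x ≡ 3 + 17·6 = 105 (mod 153).
From x ≡ 105 (mod 153) write x = 105 + 153t. Substituting into x ≡ 9 (mod 13) gives 153t ≡ 8 (mod 13), and since 10⁻¹ ≡ 4 (mod 13), t ≡ 6. Hence x ≡ 105 + 153·6 = 1023 (mod 1989).
From x ≡ 1023 (mod 1989) write x = 1023 + 1989t. Substituting into x ≡ 55 (mod 59) gives 1989t ≡ 35 (mod 59), and since 42⁻¹ ≡ 52 (mod 59), t ≡ 50. Hence x ≡ 1023 + 1989·50 = 100473 (mod 117351).
From x ≡ 100473 (mod 117351) write x = 100473 + 117351t. Substituting into x ≡ 4 (mod 16) gives 117351t ≡ 11 (mod 16), and since 7⁻¹ ≡ 7 (mod 16), t ≡ 13. Hence x ≡ 100473 + 117351·13 = 1626036 (mod 1877616).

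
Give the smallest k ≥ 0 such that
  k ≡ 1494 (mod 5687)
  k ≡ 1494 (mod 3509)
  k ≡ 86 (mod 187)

1485801

gcd(5687, 3509) = 121 and 121 | (1494 − 1494), so the pair is consistent; merging gives k ≡ 1494 (mod 164923), where 164923 = lcm(5687, 3509).
gcd(164923, 187) = 11 and 11 | (86 − 1494), so the pair is consistent; merging gives k ≡ 1485801 (mod 2803691), where 2803691 = lcm(164923, 187).
The solution is unique modulo lcm(5687, 3509, 187) = 2803691.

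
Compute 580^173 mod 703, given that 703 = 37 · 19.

Mod 37: 580 ≡ 25; by Fermat, exponent reduces to 173 mod 36 = 29; 25^29 ≡ 4 (mod 37).
Mod 19: 580 ≡ 10; by Fermat, exponent reduces to 173 mod 18 = 11; 10^11 ≡ 14 (mod 19).
Combine by CRT: x ≡ 4 (mod 37), x ≡ 14 (mod 19) ⇒ x ≡ 337 (mod 703).

337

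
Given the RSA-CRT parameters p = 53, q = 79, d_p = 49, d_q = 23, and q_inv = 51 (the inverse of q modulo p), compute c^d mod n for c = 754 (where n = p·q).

1224

m₁ = c^(d_p) mod p: c ≡ 12 (mod 53), and 12^49 mod 53 = 5.
m₂ = c^(d_q) mod q: c ≡ 43 (mod 79), and 43^23 mod 79 = 39.
h = q_inv·(m₁ − m₂) mod p = 51·(5 − 39) mod 53 = 15.
m = m₂ + h·q = 39 + 15·79 = 1224.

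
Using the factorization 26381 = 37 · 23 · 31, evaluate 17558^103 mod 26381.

Mod 37: 17558 ≡ 20; by Fermat, exponent reduces to 103 mod 36 = 31; 20^31 ≡ 35 (mod 37).
Mod 23: 17558 ≡ 9; by Fermat, exponent reduces to 103 mod 22 = 15; 9^15 ≡ 6 (mod 23).
Mod 31: 17558 ≡ 12; by Fermat, exponent reduces to 103 mod 30 = 13; 12^13 ≡ 17 (mod 31).
Combine by CRT: x ≡ 35 (mod 37), x ≡ 6 (mod 23), x ≡ 17 (mod 31) ⇒ x ≡ 12541 (mod 26381).

12541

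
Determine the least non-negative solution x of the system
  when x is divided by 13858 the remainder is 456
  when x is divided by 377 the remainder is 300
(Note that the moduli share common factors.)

gcd(13858, 377) = 13 and 13 | (300 − 456), so the pair is consistent; merging gives x ≡ 139036 (mod 401882), where 401882 = lcm(13858, 377).
The solution is unique modulo lcm(13858, 377) = 401882.

139036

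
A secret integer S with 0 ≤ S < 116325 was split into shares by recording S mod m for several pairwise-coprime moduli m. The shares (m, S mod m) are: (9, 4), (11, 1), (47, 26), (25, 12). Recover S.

The moduli are pairwise coprime; N = 9·11·47·25 = 116325.
N/9 = 12925; 12925 ≡ 1 (mod 9), inverse 1.
N/11 = 10575; 10575 ≡ 4 (mod 11); 4·3 ≡ 1, so inverse 3.
N/47 = 2475; 2475 ≡ 31 (mod 47); 31·44 ≡ 1, so inverse 44.
N/25 = 4653; 4653 ≡ 3 (mod 25); 3·17 ≡ 1, so inverse 17.
S ≡ 4·12925·1 + 1·10575·3 + 26·2475·44 + 12·4653·17 = 3864037.
3864037 mod 116325 = 25312.

25312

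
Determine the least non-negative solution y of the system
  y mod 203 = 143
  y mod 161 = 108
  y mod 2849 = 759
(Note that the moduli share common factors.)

1732951

gcd(203, 161) = 7 and 7 | (108 − 143), so the pair is consistent; merging gives y ≡ 752 (mod 4669), where 4669 = lcm(203, 161).
gcd(4669, 2849) = 7 and 7 | (759 − 752), so the pair is consistent; merging gives y ≡ 1732951 (mod 1900283), where 1900283 = lcm(4669, 2849).
The solution is unique modulo lcm(203, 161, 2849) = 1900283.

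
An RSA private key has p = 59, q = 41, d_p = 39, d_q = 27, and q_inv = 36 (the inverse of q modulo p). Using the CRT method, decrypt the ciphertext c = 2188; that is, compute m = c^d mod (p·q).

417

m₁ = c^(d_p) mod p: c ≡ 5 (mod 59), and 5^39 mod 59 = 4.
m₂ = c^(d_q) mod q: c ≡ 15 (mod 41), and 15^27 mod 41 = 7.
h = q_inv·(m₁ − m₂) mod p = 36·(4 − 7) mod 59 = 10.
m = m₂ + h·q = 7 + 10·41 = 417.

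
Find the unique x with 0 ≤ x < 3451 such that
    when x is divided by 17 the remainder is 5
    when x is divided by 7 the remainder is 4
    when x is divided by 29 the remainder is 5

The moduli are pairwise coprime; N = 17·7·29 = 3451.
N/17 = 203; 203 ≡ 16 (mod 17); 16·16 ≡ 1, so inverse 16.
N/7 = 493; 493 ≡ 3 (mod 7); 3·5 ≡ 1, so inverse 5.
N/29 = 119; 119 ≡ 3 (mod 29); 3·10 ≡ 1, so inverse 10.
x ≡ 5·203·16 + 4·493·5 + 5·119·10 = 32050.
32050 mod 3451 = 991.

991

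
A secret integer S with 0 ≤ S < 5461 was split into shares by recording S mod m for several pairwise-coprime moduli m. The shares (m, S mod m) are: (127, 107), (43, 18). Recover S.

3028

From S ≡ 107 (mod 127) write S = 107 + 127t. Substituting into S ≡ 18 (mod 43) gives 127t ≡ 40 (mod 43), and since 41⁻¹ ≡ 21 (mod 43), t ≡ 23. Hence S ≡ 107 + 127·23 = 3028 (mod 5461).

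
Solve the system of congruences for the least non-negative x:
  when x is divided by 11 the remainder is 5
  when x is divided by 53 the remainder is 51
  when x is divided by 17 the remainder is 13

5351

The moduli are pairwise coprime; N = 11·53·17 = 9911.
N/11 = 901; 901 ≡ 10 (mod 11); 10·10 ≡ 1, so inverse 10.
N/53 = 187; 187 ≡ 28 (mod 53); 28·36 ≡ 1, so inverse 36.
N/17 = 583; 583 ≡ 5 (mod 17); 5·7 ≡ 1, so inverse 7.
x ≡ 5·901·10 + 51·187·36 + 13·583·7 = 441435.
441435 mod 9911 = 5351.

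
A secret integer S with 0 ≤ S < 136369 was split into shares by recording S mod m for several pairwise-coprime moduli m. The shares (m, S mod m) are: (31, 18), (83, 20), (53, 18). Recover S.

128172

The moduli are pairwise coprime; N = 31·83·53 = 136369.
N/31 = 4399; 4399 ≡ 28 (mod 31); 28·10 ≡ 1, so inverse 10.
N/83 = 1643; 1643 ≡ 66 (mod 83); 66·39 ≡ 1, so inverse 39.
N/53 = 2573; 2573 ≡ 29 (mod 53); 29·11 ≡ 1, so inverse 11.
S ≡ 18·4399·10 + 20·1643·39 + 18·2573·11 = 2582814.
2582814 mod 136369 = 128172.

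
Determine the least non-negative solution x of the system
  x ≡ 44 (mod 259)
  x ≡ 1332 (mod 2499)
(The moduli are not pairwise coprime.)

43815

gcd(259, 2499) = 7 and 7 | (1332 − 44), so the pair is consistent; merging gives x ≡ 43815 (mod 92463), where 92463 = lcm(259, 2499).
The solution is unique modulo lcm(259, 2499) = 92463.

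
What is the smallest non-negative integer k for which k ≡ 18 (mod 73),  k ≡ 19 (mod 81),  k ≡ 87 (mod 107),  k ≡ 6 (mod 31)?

4719322

Combine the congruences pairwise.
From k ≡ 18 (mod 73) write k = 18 + 73t. Substituting into k ≡ 19 (mod 81) gives 73t ≡ 1 (mod 81), and since 73⁻¹ ≡ 10 (mod 81), t ≡ 10. Hence k ≡ 18 + 73·10 = 748 (mod 5913).
From k ≡ 748 (mod 5913) write k = 748 + 5913t. Substituting into k ≡ 87 (mod 107) gives 5913t ≡ 88 (mod 107), and since 28⁻¹ ≡ 65 (mod 107), t ≡ 49. Hence k ≡ 748 + 5913·49 = 290485 (mod 632691).
From k ≡ 290485 (mod 632691) write k = 290485 + 632691t. Substituting into k ≡ 6 (mod 31) gives 632691t ≡ 22 (mod 31), and since 12⁻¹ ≡ 13 (mod 31), t ≡ 7. Hence k ≡ 290485 + 632691·7 = 4719322 (mod 19613421).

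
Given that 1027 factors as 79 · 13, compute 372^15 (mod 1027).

473

Mod 79: 372 ≡ 56; 56^15 ≡ 78 (mod 79).
Mod 13: 372 ≡ 8; by Fermat, exponent reduces to 15 mod 12 = 3; 8^3 ≡ 5 (mod 13).
Combine by CRT: x ≡ 78 (mod 79), x ≡ 5 (mod 13) ⇒ x ≡ 473 (mod 1027).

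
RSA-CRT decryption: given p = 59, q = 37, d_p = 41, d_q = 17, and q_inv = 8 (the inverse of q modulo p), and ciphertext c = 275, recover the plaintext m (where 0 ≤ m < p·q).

m₁ = c^(d_p) mod p: c ≡ 39 (mod 59), and 39^41 mod 59 = 40.
m₂ = c^(d_q) mod q: c ≡ 16 (mod 37), and 16^17 mod 37 = 7.
h = q_inv·(m₁ − m₂) mod p = 8·(40 − 7) mod 59 = 28.
m = m₂ + h·q = 7 + 28·37 = 1043.

1043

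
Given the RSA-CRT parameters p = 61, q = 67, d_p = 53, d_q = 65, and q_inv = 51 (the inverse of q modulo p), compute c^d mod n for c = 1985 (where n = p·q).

m₁ = c^(d_p) mod p: c ≡ 33 (mod 61), and 33^53 mod 61 = 53.
m₂ = c^(d_q) mod q: c ≡ 42 (mod 67), and 42^65 mod 67 = 8.
h = q_inv·(m₁ − m₂) mod p = 51·(53 − 8) mod 61 = 38.
m = m₂ + h·q = 8 + 38·67 = 2554.

2554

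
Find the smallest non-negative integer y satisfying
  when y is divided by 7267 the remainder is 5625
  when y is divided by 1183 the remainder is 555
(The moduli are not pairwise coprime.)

gcd(7267, 1183) = 169 and 169 | (555 − 5625), so the pair is consistent; merging gives y ≡ 41960 (mod 50869), where 50869 = lcm(7267, 1183).
The solution is unique modulo lcm(7267, 1183) = 50869.

41960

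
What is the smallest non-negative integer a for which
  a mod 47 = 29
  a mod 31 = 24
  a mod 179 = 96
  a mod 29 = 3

The moduli are pairwise coprime; N = 47·31·179·29 = 7563287.
N/47 = 160921; 160921 ≡ 40 (mod 47); 40·20 ≡ 1, so inverse 20.
N/31 = 243977; 243977 ≡ 7 (mod 31); 7·9 ≡ 1, so inverse 9.
N/179 = 42253; 42253 ≡ 9 (mod 179); 9·20 ≡ 1, so inverse 20.
N/29 = 260803; 260803 ≡ 6 (mod 29); 6·5 ≡ 1, so inverse 5.
a ≡ 29·160921·20 + 24·243977·9 + 96·42253·20 + 3·260803·5 = 231071017.
231071017 mod 7563287 = 4172407.

4172407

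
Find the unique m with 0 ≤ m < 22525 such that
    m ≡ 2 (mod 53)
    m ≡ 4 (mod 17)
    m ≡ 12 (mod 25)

The moduli are pairwise coprime; N = 53·17·25 = 22525.
N/53 = 425; 425 ≡ 1 (mod 53), inverse 1.
N/17 = 1325; 1325 ≡ 16 (mod 17); 16·16 ≡ 1, so inverse 16.
N/25 = 901; 901 ≡ 1 (mod 25), inverse 1.
m ≡ 2·425·1 + 4·1325·16 + 12·901·1 = 96462.
96462 mod 22525 = 6362.

6362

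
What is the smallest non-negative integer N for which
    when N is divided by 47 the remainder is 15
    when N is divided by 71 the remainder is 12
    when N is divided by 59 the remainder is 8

The moduli are pairwise coprime; M = 47·71·59 = 196883.
M/47 = 4189; 4189 ≡ 6 (mod 47); 6·8 ≡ 1, so inverse 8.
M/71 = 2773; 2773 ≡ 4 (mod 71); 4·18 ≡ 1, so inverse 18.
M/59 = 3337; 3337 ≡ 33 (mod 59); 33·34 ≡ 1, so inverse 34.
N ≡ 15·4189·8 + 12·2773·18 + 8·3337·34 = 2009312.
2009312 mod 196883 = 40482.

40482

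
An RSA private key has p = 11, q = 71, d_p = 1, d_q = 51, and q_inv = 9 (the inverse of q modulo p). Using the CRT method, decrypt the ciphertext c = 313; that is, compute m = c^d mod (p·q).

225

m₁ = c^(d_p) mod p: c ≡ 5 (mod 11), and 5^1 mod 11 = 5.
m₂ = c^(d_q) mod q: c ≡ 29 (mod 71), and 29^51 mod 71 = 12.
h = q_inv·(m₁ − m₂) mod p = 9·(5 − 12) mod 11 = 3.
m = m₂ + h·q = 12 + 3·71 = 225.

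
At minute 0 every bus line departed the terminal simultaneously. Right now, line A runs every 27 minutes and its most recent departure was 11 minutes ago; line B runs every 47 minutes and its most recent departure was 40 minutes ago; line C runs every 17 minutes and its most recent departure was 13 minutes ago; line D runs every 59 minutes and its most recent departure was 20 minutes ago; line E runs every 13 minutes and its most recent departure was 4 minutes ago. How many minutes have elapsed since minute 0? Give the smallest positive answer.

The moduli are pairwise coprime; N = 27·47·17·59·13 = 16546491.
N/27 = 612833; 612833 ≡ 14 (mod 27); 14·2 ≡ 1, so inverse 2.
N/47 = 352053; 352053 ≡ 23 (mod 47); 23·45 ≡ 1, so inverse 45.
N/17 = 973323; 973323 ≡ 5 (mod 17); 5·7 ≡ 1, so inverse 7.
N/59 = 280449; 280449 ≡ 22 (mod 59); 22·51 ≡ 1, so inverse 51.
N/13 = 1272807; 1272807 ≡ 3 (mod 13); 3·9 ≡ 1, so inverse 9.
t ≡ 11·612833·2 + 40·352053·45 + 13·973323·7 + 20·280449·51 + 4·1272807·9 = 1067629151.
1067629151 mod 16546491 = 8653727.

8653727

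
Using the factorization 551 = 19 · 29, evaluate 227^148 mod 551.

343

Mod 19: 227 ≡ 18; by Fermat, exponent reduces to 148 mod 18 = 4; 18^4 ≡ 1 (mod 19).
Mod 29: 227 ≡ 24; by Fermat, exponent reduces to 148 mod 28 = 8; 24^8 ≡ 24 (mod 29).
Combine by CRT: x ≡ 1 (mod 19), x ≡ 24 (mod 29) ⇒ x ≡ 343 (mod 551).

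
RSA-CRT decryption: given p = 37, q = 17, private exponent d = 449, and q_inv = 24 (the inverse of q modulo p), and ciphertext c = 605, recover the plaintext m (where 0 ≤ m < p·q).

350

d_p = d mod (p−1) = 449 mod 36 = 17; d_q = d mod (q−1) = 1.
m₁ = c^(d_p) mod p: c ≡ 13 (mod 37), and 13^17 mod 37 = 17.
m₂ = c^(d_q) mod q: c ≡ 10 (mod 17), and 10^1 mod 17 = 10.
h = q_inv·(m₁ − m₂) mod p = 24·(17 − 10) mod 37 = 20.
m = m₂ + h·q = 10 + 20·17 = 350.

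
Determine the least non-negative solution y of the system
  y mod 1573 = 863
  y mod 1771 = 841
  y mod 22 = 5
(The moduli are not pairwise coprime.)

gcd(1573, 1771) = 11 and 11 | (841 − 863), so the pair is consistent; merging gives y ≡ 29177 (mod 253253), where 253253 = lcm(1573, 1771).
gcd(253253, 22) = 11 and 11 | (5 − 29177), so the pair is consistent; merging gives y ≡ 29177 (mod 506506), where 506506 = lcm(253253, 22).
The solution is unique modulo lcm(1573, 1771, 22) = 506506.

29177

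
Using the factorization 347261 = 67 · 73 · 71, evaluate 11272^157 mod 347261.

Mod 67: 11272 ≡ 16; by Fermat, exponent reduces to 157 mod 66 = 25; 16^25 ≡ 65 (mod 67).
Mod 73: 11272 ≡ 30; by Fermat, exponent reduces to 157 mod 72 = 13; 30^13 ≡ 43 (mod 73).
Mod 71: 11272 ≡ 54; by Fermat, exponent reduces to 157 mod 70 = 17; 54^17 ≡ 5 (mod 71).
Combine by CRT: x ≡ 65 (mod 67), x ≡ 43 (mod 73), x ≡ 5 (mod 71) ⇒ x ≡ 143780 (mod 347261).

143780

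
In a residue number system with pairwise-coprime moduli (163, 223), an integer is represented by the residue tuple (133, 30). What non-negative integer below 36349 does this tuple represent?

From x ≡ 133 (mod 163) write x = 133 + 163t. Substituting into x ≡ 30 (mod 223) gives 163t ≡ 120 (mod 223), and since 163⁻¹ ≡ 26 (mod 223), t ≡ 221. Hence x ≡ 133 + 163·221 = 36156 (mod 36349).

36156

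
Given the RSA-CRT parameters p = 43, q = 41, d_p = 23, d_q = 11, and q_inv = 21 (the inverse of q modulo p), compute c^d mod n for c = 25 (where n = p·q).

m₁ = c^(d_p) mod p: c ≡ 25 (mod 43), and 25^23 mod 43 = 23.
m₂ = c^(d_q) mod q: c ≡ 25 (mod 41), and 25^11 mod 41 = 25.
h = q_inv·(m₁ − m₂) mod p = 21·(23 − 25) mod 43 = 1.
m = m₂ + h·q = 25 + 1·41 = 66.

66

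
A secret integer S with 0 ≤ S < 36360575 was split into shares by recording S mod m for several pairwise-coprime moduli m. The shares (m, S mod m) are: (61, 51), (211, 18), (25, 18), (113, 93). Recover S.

From S ≡ 51 (mod 61) write S = 51 + 61t. Substituting into S ≡ 18 (mod 211) gives 61t ≡ 178 (mod 211), and since 61⁻¹ ≡ 128 (mod 211), t ≡ 207. Hence S ≡ 51 + 61·207 = 12678 (mod 12871).
From S ≡ 12678 (mod 12871) write S = 12678 + 12871t. Substituting into S ≡ 18 (mod 25) gives 12871t ≡ 15 (mod 25), and since 21⁻¹ ≡ 6 (mod 25), t ≡ 15. Hence S ≡ 12678 + 12871·15 = 205743 (mod 321775).
From S ≡ 205743 (mod 321775) write S = 205743 + 321775t. Substituting into S ≡ 93 (mod 113) gives 321775t ≡ 10 (mod 113), and since 64⁻¹ ≡ 83 (mod 113), t ≡ 39. Hence S ≡ 205743 + 321775·39 = 12754968 (mod 36360575).

12754968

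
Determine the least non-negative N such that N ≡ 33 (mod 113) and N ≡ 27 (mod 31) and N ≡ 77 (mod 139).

1050

The moduli are pairwise coprime; M = 113·31·139 = 486917.
M/113 = 4309; 4309 ≡ 15 (mod 113); 15·98 ≡ 1, so inverse 98.
M/31 = 15707; 15707 ≡ 21 (mod 31); 21·3 ≡ 1, so inverse 3.
M/139 = 3503; 3503 ≡ 28 (mod 139); 28·5 ≡ 1, so inverse 5.
N ≡ 33·4309·98 + 27·15707·3 + 77·3503·5 = 16556228.
16556228 mod 486917 = 1050.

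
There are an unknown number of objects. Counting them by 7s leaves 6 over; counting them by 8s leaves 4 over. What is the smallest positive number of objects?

20

Combine the congruences pairwise.
From N ≡ 6 (mod 7) write N = 6 + 7t. Substituting into N ≡ 4 (mod 8) gives 7t ≡ 6 (mod 8), and since 7⁻¹ ≡ 7 (mod 8), t ≡ 2. Hence N ≡ 6 + 7·2 = 20 (mod 56).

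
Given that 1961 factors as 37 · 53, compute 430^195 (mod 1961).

Mod 37: 430 ≡ 23; by Fermat, exponent reduces to 195 mod 36 = 15; 23^15 ≡ 31 (mod 37).
Mod 53: 430 ≡ 6; by Fermat, exponent reduces to 195 mod 52 = 39; 6^39 ≡ 52 (mod 53).
Combine by CRT: x ≡ 31 (mod 37), x ≡ 52 (mod 53) ⇒ x ≡ 105 (mod 1961).

105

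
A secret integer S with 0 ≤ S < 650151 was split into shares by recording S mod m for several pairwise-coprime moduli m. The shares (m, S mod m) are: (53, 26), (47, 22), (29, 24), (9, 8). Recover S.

The moduli are pairwise coprime; N = 53·47·29·9 = 650151.
N/53 = 12267; 12267 ≡ 24 (mod 53); 24·42 ≡ 1, so inverse 42.
N/47 = 13833; 13833 ≡ 15 (mod 47); 15·22 ≡ 1, so inverse 22.
N/29 = 22419; 22419 ≡ 2 (mod 29); 2·15 ≡ 1, so inverse 15.
N/9 = 72239; 72239 ≡ 5 (mod 9); 5·2 ≡ 1, so inverse 2.
S ≡ 26·12267·42 + 22·13833·22 + 24·22419·15 + 8·72239·2 = 29317400.
29317400 mod 650151 = 60605.

60605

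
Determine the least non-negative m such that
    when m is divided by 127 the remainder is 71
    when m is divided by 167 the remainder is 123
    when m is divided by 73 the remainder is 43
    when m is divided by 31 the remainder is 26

From m ≡ 71 (mod 127) write m = 71 + 127t. Substituting into m ≡ 123 (mod 167) gives 127t ≡ 52 (mod 167), and since 127⁻¹ ≡ 96 (mod 167), t ≡ 149. Hence m ≡ 71 + 127·149 = 18994 (mod 21209).
From m ≡ 18994 (mod 21209) write m = 18994 + 21209t. Substituting into m ≡ 43 (mod 73) gives 21209t ≡ 29 (mod 73), and since 39⁻¹ ≡ 15 (mod 73), t ≡ 70. Hence m ≡ 18994 + 21209·70 = 1503624 (mod 1548257).
From m ≡ 1503624 (mod 1548257) write m = 1503624 + 1548257t. Substituting into m ≡ 26 (mod 31) gives 1548257t ≡ 26 (mod 31), and since 24⁻¹ ≡ 22 (mod 31), t ≡ 14. Hence m ≡ 1503624 + 1548257·14 = 23179222 (mod 47995967).

23179222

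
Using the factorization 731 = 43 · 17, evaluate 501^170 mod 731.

268

Mod 43: 501 ≡ 28; by Fermat, exponent reduces to 170 mod 42 = 2; 28^2 ≡ 10 (mod 43).
Mod 17: 501 ≡ 8; by Fermat, exponent reduces to 170 mod 16 = 10; 8^10 ≡ 13 (mod 17).
Combine by CRT: x ≡ 10 (mod 43), x ≡ 13 (mod 17) ⇒ x ≡ 268 (mod 731).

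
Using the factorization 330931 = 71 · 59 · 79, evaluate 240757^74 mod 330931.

218439

Mod 71: 240757 ≡ 67; by Fermat, exponent reduces to 74 mod 70 = 4; 67^4 ≡ 43 (mod 71).
Mod 59: 240757 ≡ 37; by Fermat, exponent reduces to 74 mod 58 = 16; 37^16 ≡ 21 (mod 59).
Mod 79: 240757 ≡ 44; 44^74 ≡ 4 (mod 79).
Combine by CRT: x ≡ 43 (mod 71), x ≡ 21 (mod 59), x ≡ 4 (mod 79) ⇒ x ≡ 218439 (mod 330931).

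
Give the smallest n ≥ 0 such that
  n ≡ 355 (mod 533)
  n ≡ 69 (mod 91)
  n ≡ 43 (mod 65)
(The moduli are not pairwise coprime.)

888

gcd(533, 91) = 13 and 13 | (69 − 355), so the pair is consistent; merging gives n ≡ 888 (mod 3731), where 3731 = lcm(533, 91).
gcd(3731, 65) = 13 and 13 | (43 − 888), so the pair is consistent; merging gives n ≡ 888 (mod 18655), where 18655 = lcm(3731, 65).
The solution is unique modulo lcm(533, 91, 65) = 18655.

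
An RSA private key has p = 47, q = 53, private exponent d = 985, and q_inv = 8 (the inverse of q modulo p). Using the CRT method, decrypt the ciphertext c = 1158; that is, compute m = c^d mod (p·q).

1010

d_p = d mod (p−1) = 985 mod 46 = 19; d_q = d mod (q−1) = 49.
m₁ = c^(d_p) mod p: c ≡ 30 (mod 47), and 30^19 mod 47 = 23.
m₂ = c^(d_q) mod q: c ≡ 45 (mod 53), and 45^49 mod 53 = 3.
h = q_inv·(m₁ − m₂) mod p = 8·(23 − 3) mod 47 = 19.
m = m₂ + h·q = 3 + 19·53 = 1010.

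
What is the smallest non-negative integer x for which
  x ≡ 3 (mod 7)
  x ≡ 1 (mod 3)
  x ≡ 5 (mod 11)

115

From x ≡ 3 (mod 7) write x = 3 + 7t. Substituting into x ≡ 1 (mod 3) gives 7t ≡ 1 (mod 3), and since 1⁻¹ ≡ 1 (mod 3), t ≡ 1. Hence x ≡ 3 + 7·1 = 10 (mod 21).
From x ≡ 10 (mod 21) write x = 10 + 21t. Substituting into x ≡ 5 (mod 11) gives 21t ≡ 6 (mod 11), and since 10⁻¹ ≡ 10 (mod 11), t ≡ 5. Hence x ≡ 10 + 21·5 = 115 (mod 231).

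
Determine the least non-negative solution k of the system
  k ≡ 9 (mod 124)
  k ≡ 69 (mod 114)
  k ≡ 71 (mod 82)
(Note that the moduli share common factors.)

gcd(124, 114) = 2 and 2 | (69 − 9), so the pair is consistent; merging gives k ≡ 753 (mod 7068), where 7068 = lcm(124, 114).
gcd(7068, 82) = 2 and 2 | (71 − 753), so the pair is consistent; merging gives k ≡ 170385 (mod 289788), where 289788 = lcm(7068, 82).
The solution is unique modulo lcm(124, 114, 82) = 289788.

170385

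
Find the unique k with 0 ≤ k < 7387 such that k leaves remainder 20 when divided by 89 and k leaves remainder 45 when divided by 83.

1622

From k ≡ 20 (mod 89) write k = 20 + 89t. Substituting into k ≡ 45 (mod 83) gives 89t ≡ 25 (mod 83), and since 6⁻¹ ≡ 14 (mod 83), t ≡ 18. Hence k ≡ 20 + 89·18 = 1622 (mod 7387).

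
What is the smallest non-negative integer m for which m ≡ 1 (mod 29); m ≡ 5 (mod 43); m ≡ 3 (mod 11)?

9078

Combine the congruences pairwise.
From m ≡ 1 (mod 29) write m = 1 + 29t. Substituting into m ≡ 5 (mod 43) gives 29t ≡ 4 (mod 43), and since 29⁻¹ ≡ 3 (mod 43), t ≡ 12. Hence m ≡ 1 + 29·12 = 349 (mod 1247).
From m ≡ 349 (mod 1247) write m = 349 + 1247t. Substituting into m ≡ 3 (mod 11) gives 1247t ≡ 6 (mod 11), and since 4⁻¹ ≡ 3 (mod 11), t ≡ 7. Hence m ≡ 349 + 1247·7 = 9078 (mod 13717).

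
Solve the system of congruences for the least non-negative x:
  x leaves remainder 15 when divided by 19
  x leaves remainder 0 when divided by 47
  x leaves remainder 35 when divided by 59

From x ≡ 15 (mod 19) write x = 15 + 19t. Substituting into x ≡ 0 (mod 47) gives 19t ≡ 32 (mod 47), and since 19⁻¹ ≡ 5 (mod 47), t ≡ 19. Hence x ≡ 15 + 19·19 = 376 (mod 893).
From x ≡ 376 (mod 893) write x = 376 + 893t. Substituting into x ≡ 35 (mod 59) gives 893t ≡ 13 (mod 59), and since 8⁻¹ ≡ 37 (mod 59), t ≡ 9. Hence x ≡ 376 + 893·9 = 8413 (mod 52687).

8413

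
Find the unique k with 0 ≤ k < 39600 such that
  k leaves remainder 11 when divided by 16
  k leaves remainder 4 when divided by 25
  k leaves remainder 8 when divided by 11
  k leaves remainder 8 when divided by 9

Combine the congruences pairwise.
From k ≡ 11 (mod 16) write k = 11 + 16t. Substituting into k ≡ 4 (mod 25) gives 16t ≡ 18 (mod 25), and since 16⁻¹ ≡ 11 (mod 25), t ≡ 23. Hence k ≡ 11 + 16·23 = 379 (mod 400).
From k ≡ 379 (mod 400) write k = 379 + 400t. Substituting into k ≡ 8 (mod 11) gives 400t ≡ 3 (mod 11), and since 4⁻¹ ≡ 3 (mod 11), t ≡ 9. Hence k ≡ 379 + 400·9 = 3979 (mod 4400).
From k ≡ 3979 (mod 4400) write k = 3979 + 4400t. Substituting into k ≡ 8 (mod 9) gives 4400t ≡ 7 (mod 9), and since 8⁻¹ ≡ 8 (mod 9), t ≡ 2. Hence k ≡ 3979 + 4400·2 = 12779 (mod 39600).

12779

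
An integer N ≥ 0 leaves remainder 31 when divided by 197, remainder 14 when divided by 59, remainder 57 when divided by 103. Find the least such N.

Combine the congruences pairwise.
From N ≡ 31 (mod 197) write N = 31 + 197t. Substituting into N ≡ 14 (mod 59) gives 197t ≡ 42 (mod 59), and since 20⁻¹ ≡ 3 (mod 59), t ≡ 8. Hence N ≡ 31 + 197·8 = 1607 (mod 11623).
From N ≡ 1607 (mod 11623) write N = 1607 + 11623t. Substituting into N ≡ 57 (mod 103) gives 11623t ≡ 98 (mod 103), and since 87⁻¹ ≡ 45 (mod 103), t ≡ 84. Hence N ≡ 1607 + 11623·84 = 977939 (mod 1197169).

977939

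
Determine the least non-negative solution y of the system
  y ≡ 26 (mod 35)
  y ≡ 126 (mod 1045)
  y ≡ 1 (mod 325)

gcd(35, 1045) = 5 and 5 | (126 − 26), so the pair is consistent; merging gives y ≡ 6396 (mod 7315), where 7315 = lcm(35, 1045).
gcd(7315, 325) = 5 and 5 | (1 − 6396), so the pair is consistent; merging gives y ≡ 313626 (mod 475475), where 475475 = lcm(7315, 325).
The solution is unique modulo lcm(35, 1045, 325) = 475475.

313626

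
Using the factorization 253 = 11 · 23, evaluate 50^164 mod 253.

Mod 11: 50 ≡ 6; by Fermat, exponent reduces to 164 mod 10 = 4; 6^4 ≡ 9 (mod 11).
Mod 23: 50 ≡ 4; by Fermat, exponent reduces to 164 mod 22 = 10; 4^10 ≡ 6 (mod 23).
Combine by CRT: x ≡ 9 (mod 11), x ≡ 6 (mod 23) ⇒ x ≡ 75 (mod 253).

75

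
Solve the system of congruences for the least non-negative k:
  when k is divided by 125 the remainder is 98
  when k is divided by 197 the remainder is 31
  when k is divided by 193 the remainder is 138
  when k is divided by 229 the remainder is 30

From k ≡ 98 (mod 125) write k = 98 + 125t. Substituting into k ≡ 31 (mod 197) gives 125t ≡ 130 (mod 197), and since 125⁻¹ ≡ 145 (mod 197), t ≡ 135. Hence k ≡ 98 + 125·135 = 16973 (mod 24625).
From k ≡ 16973 (mod 24625) write k = 16973 + 24625t. Substituting into k ≡ 138 (mod 193) gives 24625t ≡ 149 (mod 193), and since 114⁻¹ ≡ 171 (mod 193), t ≡ 3. Hence k ≡ 16973 + 24625·3 = 90848 (mod 4752625).
From k ≡ 90848 (mod 4752625) write k = 90848 + 4752625t. Substituting into k ≡ 30 (mod 229) gives 4752625t ≡ 95 (mod 229), and since 188⁻¹ ≡ 67 (mod 229), t ≡ 182. Hence k ≡ 90848 + 4752625·182 = 865068598 (mod 1088351125).

865068598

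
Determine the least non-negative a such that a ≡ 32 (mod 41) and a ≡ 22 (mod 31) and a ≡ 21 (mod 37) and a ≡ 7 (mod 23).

From a ≡ 32 (mod 41) write a = 32 + 41t. Substituting into a ≡ 22 (mod 31) gives 41t ≡ 21 (mod 31), and since 10⁻¹ ≡ 28 (mod 31), t ≡ 30. Hence a ≡ 32 + 41·30 = 1262 (mod 1271).
From a ≡ 1262 (mod 1271) write a = 1262 + 1271t. Substituting into a ≡ 21 (mod 37) gives 1271t ≡ 17 (mod 37), and since 13⁻¹ ≡ 20 (mod 37), t ≡ 7. Hence a ≡ 1262 + 1271·7 = 10159 (mod 47027).
From a ≡ 10159 (mod 47027) write a = 10159 + 47027t. Substituting into a ≡ 7 (mod 23) gives 47027t ≡ 14 (mod 23), and since 15⁻¹ ≡ 20 (mod 23), t ≡ 4. Hence a ≡ 10159 + 47027·4 = 198267 (mod 1081621).

198267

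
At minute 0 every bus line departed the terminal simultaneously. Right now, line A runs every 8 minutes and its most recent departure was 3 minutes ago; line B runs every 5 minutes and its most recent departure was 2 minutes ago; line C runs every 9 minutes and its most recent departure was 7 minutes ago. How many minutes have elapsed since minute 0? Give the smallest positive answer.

187

The moduli are pairwise coprime; N = 8·5·9 = 360.
N/8 = 45; 45 ≡ 5 (mod 8); 5·5 ≡ 1, so inverse 5.
N/5 = 72; 72 ≡ 2 (mod 5); 2·3 ≡ 1, so inverse 3.
N/9 = 40; 40 ≡ 4 (mod 9); 4·7 ≡ 1, so inverse 7.
t ≡ 3·45·5 + 2·72·3 + 7·40·7 = 3067.
3067 mod 360 = 187.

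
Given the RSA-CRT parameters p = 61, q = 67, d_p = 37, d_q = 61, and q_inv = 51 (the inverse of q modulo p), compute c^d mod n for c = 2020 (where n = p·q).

3739

m₁ = c^(d_p) mod p: c ≡ 7 (mod 61), and 7^37 mod 61 = 18.
m₂ = c^(d_q) mod q: c ≡ 10 (mod 67), and 10^61 mod 67 = 54.
h = q_inv·(m₁ − m₂) mod p = 51·(18 − 54) mod 61 = 55.
m = m₂ + h·q = 54 + 55·67 = 3739.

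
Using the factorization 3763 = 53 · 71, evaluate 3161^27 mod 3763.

1397

Mod 53: 3161 ≡ 34; 34^27 ≡ 19 (mod 53).
Mod 71: 3161 ≡ 37; 37^27 ≡ 48 (mod 71).
Combine by CRT: x ≡ 19 (mod 53), x ≡ 48 (mod 71) ⇒ x ≡ 1397 (mod 3763).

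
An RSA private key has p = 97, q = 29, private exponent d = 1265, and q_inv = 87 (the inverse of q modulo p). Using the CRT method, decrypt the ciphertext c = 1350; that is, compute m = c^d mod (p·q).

574

d_p = d mod (p−1) = 1265 mod 96 = 17; d_q = d mod (q−1) = 5.
m₁ = c^(d_p) mod p: c ≡ 89 (mod 97), and 89^17 mod 97 = 89.
m₂ = c^(d_q) mod q: c ≡ 16 (mod 29), and 16^5 mod 29 = 23.
h = q_inv·(m₁ − m₂) mod p = 87·(89 − 23) mod 97 = 19.
m = m₂ + h·q = 23 + 19·29 = 574.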